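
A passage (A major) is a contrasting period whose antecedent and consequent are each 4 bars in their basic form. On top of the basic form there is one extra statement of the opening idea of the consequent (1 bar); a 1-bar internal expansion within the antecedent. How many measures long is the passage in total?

Basic contrasting period: 4 + 4 = 8 bars.
8 (basic form) + 1 (extra statement) + 1 (internal expansion) = 10.

10 measures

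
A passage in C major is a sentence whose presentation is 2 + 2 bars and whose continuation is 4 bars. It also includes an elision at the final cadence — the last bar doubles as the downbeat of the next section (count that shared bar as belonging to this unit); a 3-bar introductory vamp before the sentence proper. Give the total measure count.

11 measures

Basic sentence: 2 + 2 + 4 = 8 bars.
8 (basic form) + 3 (introduction) = 11.
The elision shares a bar with the next section but does not change this unit's count.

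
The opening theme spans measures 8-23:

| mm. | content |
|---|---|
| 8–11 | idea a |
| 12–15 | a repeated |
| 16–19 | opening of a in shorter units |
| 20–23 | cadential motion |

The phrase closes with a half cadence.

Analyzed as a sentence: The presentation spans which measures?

measures 8–15

The presentation of a sentence is the basic idea (bars 8–11) plus its repetition (measures 12-15); the presentation is therefore mm. 8–15.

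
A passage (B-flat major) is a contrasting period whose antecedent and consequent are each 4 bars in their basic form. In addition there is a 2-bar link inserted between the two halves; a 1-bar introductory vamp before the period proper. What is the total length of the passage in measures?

Basic contrasting period: 4 + 4 = 8 bars.
8 (basic form) + 2 (link) + 1 (introduction) = 11.

11 measures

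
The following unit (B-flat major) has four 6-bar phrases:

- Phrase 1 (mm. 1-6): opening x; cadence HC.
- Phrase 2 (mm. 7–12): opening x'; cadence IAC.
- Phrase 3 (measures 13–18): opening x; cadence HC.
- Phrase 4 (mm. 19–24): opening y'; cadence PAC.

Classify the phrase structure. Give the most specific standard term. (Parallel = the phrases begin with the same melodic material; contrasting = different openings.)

Four phrases in two halves: the first half (measures 1-12) ends with an imperfect authentic cadence, the second (measures 13-24) with a perfect authentic cadence — a large antecedent–consequent pair, i.e. a double period.
Phrase 3 begins with the same material as phrase 1, making it parallel.

parallel double period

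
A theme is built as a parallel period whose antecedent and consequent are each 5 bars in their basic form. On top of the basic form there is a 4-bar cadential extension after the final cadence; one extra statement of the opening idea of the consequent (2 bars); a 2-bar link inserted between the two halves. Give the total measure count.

18 measures

Basic parallel period: 5 + 5 = 10 bars.
10 (basic form) + 4 (cadential extension) + 2 (extra statement) + 2 (link) = 18.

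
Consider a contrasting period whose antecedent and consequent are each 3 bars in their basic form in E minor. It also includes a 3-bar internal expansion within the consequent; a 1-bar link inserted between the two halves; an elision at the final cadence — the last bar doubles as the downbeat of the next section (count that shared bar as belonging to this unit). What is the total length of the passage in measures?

10 measures

Basic contrasting period: 3 + 3 = 6 bars.
6 (basic form) + 3 (internal expansion) + 1 (link) = 10.
The elision shares a bar with the next section but does not change this unit's count.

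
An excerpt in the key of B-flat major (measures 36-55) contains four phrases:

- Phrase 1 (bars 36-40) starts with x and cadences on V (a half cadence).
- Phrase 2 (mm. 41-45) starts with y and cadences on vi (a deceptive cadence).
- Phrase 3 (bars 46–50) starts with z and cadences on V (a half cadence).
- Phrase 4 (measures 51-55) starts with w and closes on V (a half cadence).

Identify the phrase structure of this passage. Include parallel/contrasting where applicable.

Phrase 4 ends with a half cadence, no stronger than phrase 2's deceptive cadence, so the four phrases do not form a double period; nor do phrases 3–4 duplicate 1–2, so it is not a repeated period. With no phrase reaching a conclusive cadence, the passage is a phrase group.

phrase group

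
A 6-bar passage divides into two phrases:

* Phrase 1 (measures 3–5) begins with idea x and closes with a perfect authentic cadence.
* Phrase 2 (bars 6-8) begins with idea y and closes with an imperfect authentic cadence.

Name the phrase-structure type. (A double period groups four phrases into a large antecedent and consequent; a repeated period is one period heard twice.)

phrase group

The second phrase closes with an imperfect authentic cadence, which is not stronger than the first phrase's perfect authentic cadence; without a weak→strong cadential pair there is no antecedent–consequent relationship, so this is a phrase group rather than a period.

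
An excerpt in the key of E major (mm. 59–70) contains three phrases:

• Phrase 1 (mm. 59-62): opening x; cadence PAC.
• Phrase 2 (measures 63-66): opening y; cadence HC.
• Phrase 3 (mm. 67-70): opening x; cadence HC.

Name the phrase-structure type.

phrase group

The final phrase closes with a half cadence, which is not stronger than the preceding half cadence; the 3 phrases lack an overall antecedent–consequent design and so form a phrase group.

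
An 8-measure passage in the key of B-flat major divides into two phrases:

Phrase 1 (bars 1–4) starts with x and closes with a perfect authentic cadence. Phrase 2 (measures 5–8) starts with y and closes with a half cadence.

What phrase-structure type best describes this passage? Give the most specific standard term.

The second phrase closes with a half cadence, which is not stronger than the first phrase's perfect authentic cadence; without a weak→strong cadential pair there is no antecedent–consequent relationship, so this is a phrase group rather than a period.

phrase group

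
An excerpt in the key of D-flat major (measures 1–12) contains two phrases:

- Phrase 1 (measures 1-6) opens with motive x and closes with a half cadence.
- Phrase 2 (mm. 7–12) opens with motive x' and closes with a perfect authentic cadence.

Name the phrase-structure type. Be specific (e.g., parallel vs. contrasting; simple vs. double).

parallel period

Phrase 1 ends with a half cadence (weaker) and phrase 2 with a perfect authentic cadence (stronger): antecedent + consequent = a period.
The two phrases open with the same material (x / x'), so the period is parallel.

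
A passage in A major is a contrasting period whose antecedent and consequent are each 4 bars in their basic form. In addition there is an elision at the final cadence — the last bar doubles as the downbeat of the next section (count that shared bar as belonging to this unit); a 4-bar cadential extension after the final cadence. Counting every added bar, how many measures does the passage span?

Basic contrasting period: 4 + 4 = 8 bars.
8 (basic form) + 4 (cadential extension) = 12.
The elision shares a bar with the next section but does not change this unit's count.

12 measures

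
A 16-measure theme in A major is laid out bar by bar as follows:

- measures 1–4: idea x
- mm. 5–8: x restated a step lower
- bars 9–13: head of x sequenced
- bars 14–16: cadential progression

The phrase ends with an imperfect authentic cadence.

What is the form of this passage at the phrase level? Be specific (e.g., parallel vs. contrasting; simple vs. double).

Basic idea (mm. 1–4) + its repetition (mm. 5–8) form the presentation; fragmentation and cadence (bars 9-16) form the continuation — the 16-bar whole is a sentence.

sentence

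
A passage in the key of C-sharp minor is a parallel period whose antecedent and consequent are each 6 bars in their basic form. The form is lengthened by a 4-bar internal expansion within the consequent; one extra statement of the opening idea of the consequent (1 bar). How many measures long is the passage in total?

17 measures

Basic parallel period: 6 + 6 = 12 bars.
12 (basic form) + 4 (internal expansion) + 1 (extra statement) = 17.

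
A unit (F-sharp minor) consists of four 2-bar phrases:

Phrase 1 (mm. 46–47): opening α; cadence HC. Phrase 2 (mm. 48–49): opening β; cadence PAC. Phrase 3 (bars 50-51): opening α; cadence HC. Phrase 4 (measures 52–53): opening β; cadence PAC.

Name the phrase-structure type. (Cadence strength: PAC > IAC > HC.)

The cadence pattern HC–PAC–HC–PAC is weak–strong twice, and phrases 3–4 restate phrases 1–2: a period heard twice, not a double period (which would end weakly at phrase 2).

repeated period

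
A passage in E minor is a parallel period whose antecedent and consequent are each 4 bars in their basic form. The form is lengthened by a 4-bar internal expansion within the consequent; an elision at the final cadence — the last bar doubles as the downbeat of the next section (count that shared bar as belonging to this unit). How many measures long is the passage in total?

12 measures

Basic parallel period: 4 + 4 = 8 bars.
8 (basic form) + 4 (internal expansion) = 12.
The elision shares a bar with the next section but does not change this unit's count.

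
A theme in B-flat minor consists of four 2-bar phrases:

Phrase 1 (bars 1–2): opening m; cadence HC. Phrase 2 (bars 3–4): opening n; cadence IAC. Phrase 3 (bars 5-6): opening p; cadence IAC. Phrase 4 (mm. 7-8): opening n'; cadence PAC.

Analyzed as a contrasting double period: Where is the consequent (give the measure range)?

measures 5–8

In a double period the four phrases pair into a large antecedent (phrases 1–2, ending imperfect authentic cadence) and a large consequent (phrases 3–4, ending perfect authentic cadence). The consequent spans bars 5-8.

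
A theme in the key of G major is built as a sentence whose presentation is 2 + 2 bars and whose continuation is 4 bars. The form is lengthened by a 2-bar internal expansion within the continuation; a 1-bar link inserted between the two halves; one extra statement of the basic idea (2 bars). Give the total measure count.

13 measures

Basic sentence: 2 + 2 + 4 = 8 bars.
8 (basic form) + 2 (internal expansion) + 1 (link) + 2 (extra statement) = 13.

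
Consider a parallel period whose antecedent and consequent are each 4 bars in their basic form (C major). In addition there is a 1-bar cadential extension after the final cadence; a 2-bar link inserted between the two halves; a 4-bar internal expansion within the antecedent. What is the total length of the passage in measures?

Basic parallel period: 4 + 4 = 8 bars.
8 (basic form) + 1 (cadential extension) + 2 (link) + 4 (internal expansion) = 15.

15 measures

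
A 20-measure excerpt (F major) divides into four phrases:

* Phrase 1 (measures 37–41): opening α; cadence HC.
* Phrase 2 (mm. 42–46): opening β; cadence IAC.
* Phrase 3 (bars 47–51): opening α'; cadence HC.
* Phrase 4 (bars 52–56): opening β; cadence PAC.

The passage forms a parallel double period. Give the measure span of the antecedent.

measures 37–46

In a double period the four phrases pair into a large antecedent (phrases 1–2, ending imperfect authentic cadence) and a large consequent (phrases 3–4, ending perfect authentic cadence). The antecedent spans mm. 37–46.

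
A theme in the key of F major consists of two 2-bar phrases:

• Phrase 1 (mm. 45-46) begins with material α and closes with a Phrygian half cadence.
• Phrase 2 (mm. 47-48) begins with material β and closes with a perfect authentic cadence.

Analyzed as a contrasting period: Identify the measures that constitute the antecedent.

The antecedent is the phrase ending with the weaker cadence (Phrygian half cadence, phrase 1) and the consequent the one ending more conclusively (perfect authentic cadence, phrase 2); the antecedent is mm. 45-46.

measures 45–46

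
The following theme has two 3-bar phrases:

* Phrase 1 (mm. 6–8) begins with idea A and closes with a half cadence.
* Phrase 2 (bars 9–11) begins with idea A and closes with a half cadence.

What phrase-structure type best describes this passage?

Both phrases have the same opening (A) and the same cadence (half cadence): the second is a restatement, not a consequent, so this is a repeated phrase rather than a period.

repeated phrase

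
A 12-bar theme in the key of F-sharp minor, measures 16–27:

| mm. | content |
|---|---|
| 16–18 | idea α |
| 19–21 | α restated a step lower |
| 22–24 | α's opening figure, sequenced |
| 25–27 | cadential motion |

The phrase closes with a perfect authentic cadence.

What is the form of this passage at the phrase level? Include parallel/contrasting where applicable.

sentence

Basic idea (mm. 16-18) + its repetition (mm. 19–21) form the presentation; fragmentation and cadence (bars 22–27) form the continuation — the 12-bar whole is a sentence.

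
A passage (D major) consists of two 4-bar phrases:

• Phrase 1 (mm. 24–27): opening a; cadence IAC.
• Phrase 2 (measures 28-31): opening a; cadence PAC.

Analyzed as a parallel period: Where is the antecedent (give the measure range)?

measures 24–27

The antecedent is the phrase ending with the weaker cadence (imperfect authentic cadence, phrase 1) and the consequent the one ending more conclusively (perfect authentic cadence, phrase 2); the antecedent is measures 24–27.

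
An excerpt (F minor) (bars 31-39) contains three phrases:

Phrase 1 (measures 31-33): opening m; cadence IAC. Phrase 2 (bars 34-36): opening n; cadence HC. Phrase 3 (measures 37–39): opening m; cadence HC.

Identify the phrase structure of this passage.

The final phrase closes with a half cadence, which is not stronger than the preceding half cadence; the 3 phrases lack an overall antecedent–consequent design and so form a phrase group.

phrase group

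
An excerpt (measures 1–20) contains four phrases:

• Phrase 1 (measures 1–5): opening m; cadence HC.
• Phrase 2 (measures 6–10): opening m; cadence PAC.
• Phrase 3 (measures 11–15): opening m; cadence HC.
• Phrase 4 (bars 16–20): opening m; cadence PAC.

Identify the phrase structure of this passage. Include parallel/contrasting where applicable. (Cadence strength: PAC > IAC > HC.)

repeated period

The cadence pattern HC–PAC–HC–PAC is weak–strong twice, and phrases 3–4 restate phrases 1–2: a period heard twice, not a double period (which would end weakly at phrase 2).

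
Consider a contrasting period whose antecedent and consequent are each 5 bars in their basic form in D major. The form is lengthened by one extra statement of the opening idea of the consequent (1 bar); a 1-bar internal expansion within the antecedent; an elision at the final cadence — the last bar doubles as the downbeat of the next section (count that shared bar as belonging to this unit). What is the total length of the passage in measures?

12 measures

Basic contrasting period: 5 + 5 = 10 bars.
10 (basic form) + 1 (extra statement) + 1 (internal expansion) = 12.
The elision shares a bar with the next section but does not change this unit's count.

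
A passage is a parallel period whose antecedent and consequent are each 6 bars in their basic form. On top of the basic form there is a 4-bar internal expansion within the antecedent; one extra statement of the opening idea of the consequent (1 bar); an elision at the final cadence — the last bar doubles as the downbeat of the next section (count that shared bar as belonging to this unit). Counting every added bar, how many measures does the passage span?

Basic parallel period: 6 + 6 = 12 bars.
12 (basic form) + 4 (internal expansion) + 1 (extra statement) = 17.
The elision shares a bar with the next section but does not change this unit's count.

17 measures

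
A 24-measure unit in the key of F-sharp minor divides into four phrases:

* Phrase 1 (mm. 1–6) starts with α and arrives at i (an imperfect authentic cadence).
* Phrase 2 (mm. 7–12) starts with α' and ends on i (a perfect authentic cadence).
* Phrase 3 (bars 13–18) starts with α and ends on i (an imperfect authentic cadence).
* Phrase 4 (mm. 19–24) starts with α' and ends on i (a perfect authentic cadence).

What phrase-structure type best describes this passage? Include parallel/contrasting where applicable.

The cadence pattern IAC–PAC–IAC–PAC is weak–strong twice, and phrases 3–4 restate phrases 1–2: a period heard twice, not a double period (which would end weakly at phrase 2).

repeated period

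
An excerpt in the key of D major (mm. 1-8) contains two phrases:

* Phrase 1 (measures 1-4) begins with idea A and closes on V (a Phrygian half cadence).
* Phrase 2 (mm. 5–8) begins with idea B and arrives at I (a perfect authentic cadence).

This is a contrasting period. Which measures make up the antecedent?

measures 1–4

The phrase ending with the weaker cadence (Phrygian half cadence) is the antecedent; the one ending more conclusively (perfect authentic cadence) is the consequent. The antecedent is measures 1–4.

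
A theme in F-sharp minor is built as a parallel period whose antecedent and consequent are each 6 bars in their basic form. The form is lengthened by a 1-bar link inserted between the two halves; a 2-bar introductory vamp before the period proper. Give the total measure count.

Basic parallel period: 6 + 6 = 12 bars.
12 (basic form) + 1 (link) + 2 (introduction) = 15.

15 measures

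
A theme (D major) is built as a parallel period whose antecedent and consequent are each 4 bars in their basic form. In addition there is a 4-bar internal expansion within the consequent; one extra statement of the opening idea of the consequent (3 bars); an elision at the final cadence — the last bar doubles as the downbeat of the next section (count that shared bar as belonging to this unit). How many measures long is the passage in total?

15 measures

Basic parallel period: 4 + 4 = 8 bars.
8 (basic form) + 4 (internal expansion) + 3 (extra statement) = 15.
The elision shares a bar with the next section but does not change this unit's count.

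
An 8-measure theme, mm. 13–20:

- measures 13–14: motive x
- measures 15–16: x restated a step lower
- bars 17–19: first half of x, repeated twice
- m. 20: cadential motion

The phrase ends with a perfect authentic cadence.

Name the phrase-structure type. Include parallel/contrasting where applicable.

Basic idea (mm. 13-14) + its repetition (mm. 15-16) form the presentation; fragmentation and cadence (bars 17-20) form the continuation — the 8-bar whole is a sentence.

sentence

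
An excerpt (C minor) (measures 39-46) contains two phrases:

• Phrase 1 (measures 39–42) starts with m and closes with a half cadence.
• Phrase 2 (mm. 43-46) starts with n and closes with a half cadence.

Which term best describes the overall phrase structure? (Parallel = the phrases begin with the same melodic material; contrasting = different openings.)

The second phrase closes with a half cadence, which is not stronger than the first phrase's half cadence; without a weak→strong cadential pair there is no antecedent–consequent relationship, so this is a phrase group rather than a period.

phrase group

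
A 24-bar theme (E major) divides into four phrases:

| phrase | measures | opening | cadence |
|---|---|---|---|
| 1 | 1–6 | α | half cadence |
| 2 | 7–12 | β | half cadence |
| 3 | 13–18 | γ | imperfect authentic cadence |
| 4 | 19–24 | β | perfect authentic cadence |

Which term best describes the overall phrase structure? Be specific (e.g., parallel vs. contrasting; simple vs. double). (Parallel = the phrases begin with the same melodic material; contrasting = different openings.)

contrasting double period

Four phrases in two halves: the first half (mm. 1-12) ends with a half cadence, the second (measures 13-24) with a perfect authentic cadence — a large antecedent–consequent pair, i.e. a double period.
Phrase 3 begins with different material from phrase 1, making it contrasting.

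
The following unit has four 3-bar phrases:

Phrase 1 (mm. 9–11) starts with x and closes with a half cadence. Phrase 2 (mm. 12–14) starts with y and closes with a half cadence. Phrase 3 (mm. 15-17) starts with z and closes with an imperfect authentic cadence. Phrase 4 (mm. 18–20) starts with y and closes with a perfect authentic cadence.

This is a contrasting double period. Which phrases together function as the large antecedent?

phrases 1 and 2

In a double period the first pair of phrases (ending half cadence) is the large antecedent and the second pair (ending perfect authentic cadence) is the large consequent; the antecedent is phrases 1 and 2.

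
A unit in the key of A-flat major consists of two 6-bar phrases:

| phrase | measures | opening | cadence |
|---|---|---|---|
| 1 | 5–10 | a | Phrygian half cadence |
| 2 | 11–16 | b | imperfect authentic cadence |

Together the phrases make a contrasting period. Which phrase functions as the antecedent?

phrase 1

The phrase ending with the weaker cadence (Phrygian half cadence) is the antecedent; the one ending more conclusively (imperfect authentic cadence) is the consequent. The antecedent is phrase 1.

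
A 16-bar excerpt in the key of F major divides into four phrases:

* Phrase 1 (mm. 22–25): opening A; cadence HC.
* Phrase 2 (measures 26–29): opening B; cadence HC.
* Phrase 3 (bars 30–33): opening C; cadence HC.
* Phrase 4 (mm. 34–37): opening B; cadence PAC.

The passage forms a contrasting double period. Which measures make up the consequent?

measures 30–37

In a double period the four phrases pair into a large antecedent (phrases 1–2, ending half cadence) and a large consequent (phrases 3–4, ending perfect authentic cadence). The consequent spans mm. 30–37.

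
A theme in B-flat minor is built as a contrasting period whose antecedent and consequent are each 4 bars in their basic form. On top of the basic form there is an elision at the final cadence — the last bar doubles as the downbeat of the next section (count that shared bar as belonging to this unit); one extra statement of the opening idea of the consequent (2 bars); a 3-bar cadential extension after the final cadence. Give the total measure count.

Basic contrasting period: 4 + 4 = 8 bars.
8 (basic form) + 2 (extra statement) + 3 (cadential extension) = 13.
The elision shares a bar with the next section but does not change this unit's count.

13 measures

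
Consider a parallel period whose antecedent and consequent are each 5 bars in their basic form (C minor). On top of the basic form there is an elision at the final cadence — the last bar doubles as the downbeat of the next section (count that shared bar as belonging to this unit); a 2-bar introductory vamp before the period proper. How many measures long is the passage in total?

12 measures

Basic parallel period: 5 + 5 = 10 bars.
10 (basic form) + 2 (introduction) = 12.
The elision shares a bar with the next section but does not change this unit's count.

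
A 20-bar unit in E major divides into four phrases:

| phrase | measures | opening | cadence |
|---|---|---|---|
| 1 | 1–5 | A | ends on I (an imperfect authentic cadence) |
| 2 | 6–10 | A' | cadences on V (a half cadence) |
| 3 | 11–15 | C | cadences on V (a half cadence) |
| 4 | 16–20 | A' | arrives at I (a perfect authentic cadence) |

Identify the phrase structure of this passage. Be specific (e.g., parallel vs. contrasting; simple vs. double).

contrasting double period

Four phrases in two halves: the first half (mm. 1–10) ends with a half cadence, the second (mm. 11-20) with a perfect authentic cadence — a large antecedent–consequent pair, i.e. a double period.
Phrase 3 begins with different material from phrase 1, making it contrasting.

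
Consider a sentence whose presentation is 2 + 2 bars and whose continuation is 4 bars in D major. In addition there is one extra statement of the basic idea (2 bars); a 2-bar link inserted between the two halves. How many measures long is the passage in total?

Basic sentence: 2 + 2 + 4 = 8 bars.
8 (basic form) + 2 (extra statement) + 2 (link) = 12.

12 measures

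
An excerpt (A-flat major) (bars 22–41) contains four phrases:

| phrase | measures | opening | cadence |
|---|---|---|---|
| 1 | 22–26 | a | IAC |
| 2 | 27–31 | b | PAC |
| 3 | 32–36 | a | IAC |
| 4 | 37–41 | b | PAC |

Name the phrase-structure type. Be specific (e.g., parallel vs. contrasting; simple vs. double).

repeated period

The cadence pattern IAC–PAC–IAC–PAC is weak–strong twice, and phrases 3–4 restate phrases 1–2: a period heard twice, not a double period (which would end weakly at phrase 2).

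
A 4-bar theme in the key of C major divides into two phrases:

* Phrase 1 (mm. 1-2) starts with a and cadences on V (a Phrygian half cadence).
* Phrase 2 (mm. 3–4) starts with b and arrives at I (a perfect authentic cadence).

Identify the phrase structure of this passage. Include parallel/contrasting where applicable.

contrasting period

Phrase 1 ends with a Phrygian half cadence (weaker) and phrase 2 with a perfect authentic cadence (stronger): antecedent + consequent = a period.
The two phrases open with different material (a / b), so the period is contrasting.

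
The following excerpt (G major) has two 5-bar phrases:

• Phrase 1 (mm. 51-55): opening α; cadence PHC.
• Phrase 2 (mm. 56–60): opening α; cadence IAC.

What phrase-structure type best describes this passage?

Phrase 1 ends with a Phrygian half cadence (weaker) and phrase 2 with an imperfect authentic cadence (stronger): antecedent + consequent = a period.
The two phrases open with the same material (α / α), so the period is parallel.

parallel period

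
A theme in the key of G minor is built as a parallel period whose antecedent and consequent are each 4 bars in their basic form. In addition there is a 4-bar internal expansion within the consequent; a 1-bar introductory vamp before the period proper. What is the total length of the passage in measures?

Basic parallel period: 4 + 4 = 8 bars.
8 (basic form) + 4 (internal expansion) + 1 (introduction) = 13.

13 measures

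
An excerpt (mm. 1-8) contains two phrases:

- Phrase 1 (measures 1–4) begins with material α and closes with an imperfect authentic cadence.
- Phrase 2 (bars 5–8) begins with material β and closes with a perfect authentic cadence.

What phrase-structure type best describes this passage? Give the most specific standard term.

Phrase 1 ends with an imperfect authentic cadence (weaker) and phrase 2 with a perfect authentic cadence (stronger): antecedent + consequent = a period.
The two phrases open with different material (α / β), so the period is contrasting.

contrasting period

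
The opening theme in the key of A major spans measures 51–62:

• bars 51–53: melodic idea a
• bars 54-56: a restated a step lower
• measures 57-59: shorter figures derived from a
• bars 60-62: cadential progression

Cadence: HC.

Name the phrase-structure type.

sentence

Basic idea (mm. 51-53) + its repetition (mm. 54-56) form the presentation; fragmentation and cadence (bars 57–62) form the continuation — the 12-bar whole is a sentence.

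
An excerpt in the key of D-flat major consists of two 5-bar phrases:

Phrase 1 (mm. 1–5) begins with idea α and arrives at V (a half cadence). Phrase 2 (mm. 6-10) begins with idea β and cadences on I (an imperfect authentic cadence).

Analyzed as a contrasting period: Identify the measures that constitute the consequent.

The antecedent is the phrase ending with the weaker cadence (half cadence, phrase 1) and the consequent the one ending more conclusively (imperfect authentic cadence, phrase 2); the consequent is mm. 6-10.

measures 6–10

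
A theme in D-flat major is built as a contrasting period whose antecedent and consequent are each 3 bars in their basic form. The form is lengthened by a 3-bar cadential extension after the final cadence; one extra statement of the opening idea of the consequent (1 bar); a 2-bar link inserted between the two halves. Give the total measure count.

Basic contrasting period: 3 + 3 = 6 bars.
6 (basic form) + 3 (cadential extension) + 1 (extra statement) + 2 (link) = 12.

12 measures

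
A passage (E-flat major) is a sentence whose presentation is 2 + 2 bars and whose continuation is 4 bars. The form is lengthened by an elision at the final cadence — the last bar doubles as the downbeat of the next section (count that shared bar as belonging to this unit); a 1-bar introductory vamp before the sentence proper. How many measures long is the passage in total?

9 measures

Basic sentence: 2 + 2 + 4 = 8 bars.
8 (basic form) + 1 (introduction) = 9.
The elision shares a bar with the next section but does not change this unit's count.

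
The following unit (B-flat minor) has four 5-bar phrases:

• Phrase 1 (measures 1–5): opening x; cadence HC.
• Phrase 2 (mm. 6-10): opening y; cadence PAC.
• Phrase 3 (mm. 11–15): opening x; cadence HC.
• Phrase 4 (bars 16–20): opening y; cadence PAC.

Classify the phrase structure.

repeated period

The cadence pattern HC–PAC–HC–PAC is weak–strong twice, and phrases 3–4 restate phrases 1–2: a period heard twice, not a double period (which would end weakly at phrase 2).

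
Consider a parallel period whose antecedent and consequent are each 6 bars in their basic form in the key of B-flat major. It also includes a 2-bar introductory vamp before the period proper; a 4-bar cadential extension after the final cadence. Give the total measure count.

Basic parallel period: 6 + 6 = 12 bars.
12 (basic form) + 2 (introduction) + 4 (cadential extension) = 18.

18 measures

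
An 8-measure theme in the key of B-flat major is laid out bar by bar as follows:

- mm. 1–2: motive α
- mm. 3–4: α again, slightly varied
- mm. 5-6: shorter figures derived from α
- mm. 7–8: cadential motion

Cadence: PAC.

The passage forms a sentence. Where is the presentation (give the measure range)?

The presentation of a sentence is the basic idea (measures 1-2) plus its repetition (measures 3–4); the presentation is therefore measures 1-4.

measures 1–4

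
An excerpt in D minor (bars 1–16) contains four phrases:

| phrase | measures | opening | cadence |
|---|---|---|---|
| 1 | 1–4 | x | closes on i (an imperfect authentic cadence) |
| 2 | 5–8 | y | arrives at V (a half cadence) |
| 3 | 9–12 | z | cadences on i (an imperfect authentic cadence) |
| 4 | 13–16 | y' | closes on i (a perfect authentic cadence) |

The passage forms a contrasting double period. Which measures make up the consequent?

In a double period the first pair of phrases (ending half cadence) is the large antecedent and the second pair (ending perfect authentic cadence) is the large consequent; the consequent is measures 9–16.

measures 9–16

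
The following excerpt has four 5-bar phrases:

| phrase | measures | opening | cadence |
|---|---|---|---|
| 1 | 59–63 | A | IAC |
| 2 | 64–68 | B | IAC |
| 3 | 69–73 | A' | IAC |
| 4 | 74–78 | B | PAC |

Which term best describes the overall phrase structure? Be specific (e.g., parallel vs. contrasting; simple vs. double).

parallel double period

Four phrases in two halves: the first half (measures 59-68) ends with an imperfect authentic cadence, the second (bars 69–78) with a perfect authentic cadence — a large antecedent–consequent pair, i.e. a double period.
Phrase 3 begins with the same material as phrase 1, making it parallel.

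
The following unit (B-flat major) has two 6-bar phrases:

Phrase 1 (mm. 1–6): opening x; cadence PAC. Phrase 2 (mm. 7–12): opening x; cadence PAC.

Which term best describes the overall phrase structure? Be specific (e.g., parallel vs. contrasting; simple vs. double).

repeated phrase

Both phrases have the same opening (x) and the same cadence (perfect authentic cadence): the second is a restatement, not a consequent, so this is a repeated phrase rather than a period.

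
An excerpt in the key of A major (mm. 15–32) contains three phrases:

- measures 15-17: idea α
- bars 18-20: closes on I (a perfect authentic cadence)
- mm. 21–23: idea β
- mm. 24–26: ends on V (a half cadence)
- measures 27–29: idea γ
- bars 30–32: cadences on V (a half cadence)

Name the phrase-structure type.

phrase group

The final phrase closes with a half cadence, which is not stronger than the preceding half cadence; the 3 phrases lack an overall antecedent–consequent design and so form a phrase group.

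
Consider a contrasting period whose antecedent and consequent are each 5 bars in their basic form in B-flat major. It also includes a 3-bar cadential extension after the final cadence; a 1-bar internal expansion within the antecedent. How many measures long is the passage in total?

14 measures

Basic contrasting period: 5 + 5 = 10 bars.
10 (basic form) + 3 (cadential extension) + 1 (internal expansion) = 14.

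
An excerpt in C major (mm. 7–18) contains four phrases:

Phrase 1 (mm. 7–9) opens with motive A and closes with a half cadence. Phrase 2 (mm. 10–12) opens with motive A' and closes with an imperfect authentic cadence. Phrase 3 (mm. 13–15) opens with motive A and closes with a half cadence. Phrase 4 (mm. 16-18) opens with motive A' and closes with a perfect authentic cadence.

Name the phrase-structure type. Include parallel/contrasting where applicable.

Four phrases in two halves: the first half (bars 7–12) ends with an imperfect authentic cadence, the second (mm. 13–18) with a perfect authentic cadence — a large antecedent–consequent pair, i.e. a double period.
Phrase 3 begins with the same material as phrase 1, making it parallel.

parallel double period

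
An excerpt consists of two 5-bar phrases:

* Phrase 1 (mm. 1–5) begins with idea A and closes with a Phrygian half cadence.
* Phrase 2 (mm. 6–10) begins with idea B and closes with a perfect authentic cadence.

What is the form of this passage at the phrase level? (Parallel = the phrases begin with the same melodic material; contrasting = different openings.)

contrasting period

Phrase 1 ends with a Phrygian half cadence (weaker) and phrase 2 with a perfect authentic cadence (stronger): antecedent + consequent = a period.
The two phrases open with different material (A / B), so the period is contrasting.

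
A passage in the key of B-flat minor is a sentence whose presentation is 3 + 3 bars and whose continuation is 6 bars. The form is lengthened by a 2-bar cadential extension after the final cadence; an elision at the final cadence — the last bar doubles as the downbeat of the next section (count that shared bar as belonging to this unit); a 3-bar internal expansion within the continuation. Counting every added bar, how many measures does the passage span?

Basic sentence: 3 + 3 + 6 = 12 bars.
12 (basic form) + 2 (cadential extension) + 3 (internal expansion) = 17.
The elision shares a bar with the next section but does not change this unit's count.

17 measures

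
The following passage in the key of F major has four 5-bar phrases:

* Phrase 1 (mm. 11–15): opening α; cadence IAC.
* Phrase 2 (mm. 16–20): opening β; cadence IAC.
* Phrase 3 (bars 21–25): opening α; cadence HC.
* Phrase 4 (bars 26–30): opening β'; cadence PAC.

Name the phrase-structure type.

parallel double period

Four phrases in two halves: the first half (mm. 11–20) ends with an imperfect authentic cadence, the second (bars 21–30) with a perfect authentic cadence — a large antecedent–consequent pair, i.e. a double period.
Phrase 3 begins with the same material as phrase 1, making it parallel.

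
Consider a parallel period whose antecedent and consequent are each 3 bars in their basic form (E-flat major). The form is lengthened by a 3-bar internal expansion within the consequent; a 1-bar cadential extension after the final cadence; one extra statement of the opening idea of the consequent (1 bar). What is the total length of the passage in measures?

Basic parallel period: 3 + 3 = 6 bars.
6 (basic form) + 3 (internal expansion) + 1 (cadential extension) + 1 (extra statement) = 11.

11 measures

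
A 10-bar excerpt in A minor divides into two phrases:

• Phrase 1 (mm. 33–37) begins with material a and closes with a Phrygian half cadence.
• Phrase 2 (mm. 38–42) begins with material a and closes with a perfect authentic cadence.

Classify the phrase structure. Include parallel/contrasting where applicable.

parallel period

Phrase 1 ends with a Phrygian half cadence (weaker) and phrase 2 with a perfect authentic cadence (stronger): antecedent + consequent = a period.
The two phrases open with the same material (a / a), so the period is parallel.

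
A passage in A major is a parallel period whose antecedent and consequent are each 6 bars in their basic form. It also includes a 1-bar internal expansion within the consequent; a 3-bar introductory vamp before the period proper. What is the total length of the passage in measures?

16 measures

Basic parallel period: 6 + 6 = 12 bars.
12 (basic form) + 1 (internal expansion) + 3 (introduction) = 16.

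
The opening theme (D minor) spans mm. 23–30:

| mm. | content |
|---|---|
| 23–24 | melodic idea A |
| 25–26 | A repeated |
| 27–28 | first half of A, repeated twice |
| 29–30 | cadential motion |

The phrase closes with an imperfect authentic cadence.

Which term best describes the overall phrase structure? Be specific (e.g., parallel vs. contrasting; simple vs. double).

Basic idea (mm. 23-24) + its repetition (measures 25–26) form the presentation; fragmentation and cadence (bars 27–30) form the continuation — the 8-bar whole is a sentence.

sentence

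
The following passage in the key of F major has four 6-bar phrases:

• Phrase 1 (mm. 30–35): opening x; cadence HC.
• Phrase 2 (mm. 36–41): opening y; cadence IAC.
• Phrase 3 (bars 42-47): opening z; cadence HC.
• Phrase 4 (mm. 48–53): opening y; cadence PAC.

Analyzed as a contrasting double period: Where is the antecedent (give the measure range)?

In a double period the four phrases pair into a large antecedent (phrases 1–2, ending imperfect authentic cadence) and a large consequent (phrases 3–4, ending perfect authentic cadence). The antecedent spans bars 30–41.

measures 30–41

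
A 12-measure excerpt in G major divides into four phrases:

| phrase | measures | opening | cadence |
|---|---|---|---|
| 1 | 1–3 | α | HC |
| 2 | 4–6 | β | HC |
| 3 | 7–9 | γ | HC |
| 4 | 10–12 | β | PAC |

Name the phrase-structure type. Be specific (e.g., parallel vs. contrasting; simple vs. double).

contrasting double period

Four phrases in two halves: the first half (mm. 1–6) ends with a half cadence, the second (mm. 7-12) with a perfect authentic cadence — a large antecedent–consequent pair, i.e. a double period.
Phrase 3 begins with different material from phrase 1, making it contrasting.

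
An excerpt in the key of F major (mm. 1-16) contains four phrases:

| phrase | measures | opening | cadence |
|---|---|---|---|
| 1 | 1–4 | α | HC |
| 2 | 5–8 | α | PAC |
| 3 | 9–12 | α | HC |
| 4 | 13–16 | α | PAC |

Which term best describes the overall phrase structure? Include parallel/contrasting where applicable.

The cadence pattern HC–PAC–HC–PAC is weak–strong twice, and phrases 3–4 restate phrases 1–2: a period heard twice, not a double period (which would end weakly at phrase 2).

repeated period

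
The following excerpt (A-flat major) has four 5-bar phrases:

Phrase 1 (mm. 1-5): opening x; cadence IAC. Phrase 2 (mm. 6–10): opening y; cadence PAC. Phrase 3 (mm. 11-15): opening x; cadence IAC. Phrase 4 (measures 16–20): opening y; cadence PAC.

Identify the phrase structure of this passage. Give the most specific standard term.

repeated period

The cadence pattern IAC–PAC–IAC–PAC is weak–strong twice, and phrases 3–4 restate phrases 1–2: a period heard twice, not a double period (which would end weakly at phrase 2).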